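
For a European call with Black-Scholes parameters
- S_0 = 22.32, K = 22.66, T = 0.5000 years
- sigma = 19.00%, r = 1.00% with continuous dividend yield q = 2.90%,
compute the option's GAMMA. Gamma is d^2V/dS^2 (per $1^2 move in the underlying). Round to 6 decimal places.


d1 = -0.1160631530; d2 = -0.2504134415
phi(d1) = 0.3962643020; exp(-qT) = 0.9856046187; exp(-rT) = 0.9950124792
Gamma = exp(-qT) * phi(d1) / (S * sigma * sqrt(T)) = 0.9856046187 * 0.3962643020 / (22.3200 * 0.1900 * 0.7071067812) = 0.130243

Answer: Gamma = 0.130243


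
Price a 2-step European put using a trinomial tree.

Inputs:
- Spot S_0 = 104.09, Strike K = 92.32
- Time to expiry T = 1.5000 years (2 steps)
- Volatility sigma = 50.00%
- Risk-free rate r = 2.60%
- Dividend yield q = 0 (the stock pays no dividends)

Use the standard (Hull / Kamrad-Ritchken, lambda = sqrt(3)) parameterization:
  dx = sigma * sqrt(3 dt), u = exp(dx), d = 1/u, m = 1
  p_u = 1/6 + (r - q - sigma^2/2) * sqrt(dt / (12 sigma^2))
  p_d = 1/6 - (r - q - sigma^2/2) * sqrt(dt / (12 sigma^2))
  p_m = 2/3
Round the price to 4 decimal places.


Answer: Price = V(0,0) = 15.0666

Derivation:
dt = T/N = 0.750000; dx = sigma*sqrt(3*dt) = 0.750000
u = exp(dx) = 2.117000; d = 1/u = 0.472367
p_u = 0.117167, p_m = 0.666667, p_d = 0.216167
Discount per step: exp(-r*dt) = 0.980689
Stock lattice S(k, j) with j the centered position index:
  k=0: S(0,+0) = 104.0900
  k=1: S(1,-1) = 49.1686; S(1,+0) = 104.0900; S(1,+1) = 220.3585
  k=2: S(2,-2) = 23.2256; S(2,-1) = 49.1686; S(2,+0) = 104.0900; S(2,+1) = 220.3585; S(2,+2) = 466.4990
Terminal payoffs V(N, j) = max(K - S_T, 0):
  V(2,-2) = 69.094382; V(2,-1) = 43.151366; V(2,+0) = 0.000000; V(2,+1) = 0.000000; V(2,+2) = 0.000000
Backward induction: V(k, j) = exp(-r*dt) * [p_u * V(k+1, j+1) + p_m * V(k+1, j) + p_d * V(k+1, j-1)]
  V(1,-1) = exp(-r*dt) * [p_u*0.000000 + p_m*43.151366 + p_d*69.094382] = 42.859517
  V(1,+0) = exp(-r*dt) * [p_u*0.000000 + p_m*0.000000 + p_d*43.151366] = 9.147755
  V(1,+1) = exp(-r*dt) * [p_u*0.000000 + p_m*0.000000 + p_d*0.000000] = 0.000000
  V(0,+0) = exp(-r*dt) * [p_u*0.000000 + p_m*9.147755 + p_d*42.859517] = 15.066620


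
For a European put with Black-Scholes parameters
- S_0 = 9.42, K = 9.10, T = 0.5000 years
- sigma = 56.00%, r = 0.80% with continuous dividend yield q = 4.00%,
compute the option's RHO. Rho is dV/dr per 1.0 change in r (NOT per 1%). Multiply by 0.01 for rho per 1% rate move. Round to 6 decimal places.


d1 = 0.2448626816; d2 = -0.1511171159
phi(d1) = 0.3871599361; exp(-qT) = 0.9801986733; exp(-rT) = 0.9960079893
N(-d2) = 0.5600583345
Rho = -K*T*exp(-rT)*N(-d2) = -9.1000 * 0.5000 * 0.9960079893 * 0.5600583345 = -2.538093

Answer: Rho = -2.538093


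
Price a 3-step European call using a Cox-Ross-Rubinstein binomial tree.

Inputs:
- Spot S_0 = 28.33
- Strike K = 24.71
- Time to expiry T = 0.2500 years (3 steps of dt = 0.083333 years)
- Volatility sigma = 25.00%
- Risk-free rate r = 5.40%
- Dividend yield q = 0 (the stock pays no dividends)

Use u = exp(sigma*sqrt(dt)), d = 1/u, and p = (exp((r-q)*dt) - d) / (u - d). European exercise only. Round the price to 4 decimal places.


dt = T/N = 0.083333
u = exp(sigma*sqrt(dt)) = 1.074837; d = 1/u = 0.930374
p = (exp((r-q)*dt) - d) / (u - d) = 0.513186
Discount per step: exp(-r*dt) = 0.995510
Stock lattice S(k, i) with i counting down-moves:
  k=0: S(0,0) = 28.3300
  k=1: S(1,0) = 30.4501; S(1,1) = 26.3575
  k=2: S(2,0) = 32.7289; S(2,1) = 28.3300; S(2,2) = 24.5223
  k=3: S(3,0) = 35.1782; S(3,1) = 30.4501; S(3,2) = 26.3575; S(3,3) = 22.8149
Terminal payoffs V(N, i) = max(S_T - K, 0):
  V(3,0) = 10.468238; V(3,1) = 5.740125; V(3,2) = 1.647491; V(3,3) = 0.000000
Backward induction: V(k, i) = exp(-r*dt) * [p * V(k+1, i) + (1-p) * V(k+1, i+1)].
  V(2,0) = exp(-r*dt) * [p*10.468238 + (1-p)*5.740125] = 8.129858
  V(2,1) = exp(-r*dt) * [p*5.740125 + (1-p)*1.647491] = 3.730945
  V(2,2) = exp(-r*dt) * [p*1.647491 + (1-p)*0.000000] = 0.841673
  V(1,0) = exp(-r*dt) * [p*8.129858 + (1-p)*3.730945] = 5.961517
  V(1,1) = exp(-r*dt) * [p*3.730945 + (1-p)*0.841673] = 2.313970
  V(0,0) = exp(-r*dt) * [p*5.961517 + (1-p)*2.313970] = 4.167045

Answer: Price = V(0,0) = 4.1670


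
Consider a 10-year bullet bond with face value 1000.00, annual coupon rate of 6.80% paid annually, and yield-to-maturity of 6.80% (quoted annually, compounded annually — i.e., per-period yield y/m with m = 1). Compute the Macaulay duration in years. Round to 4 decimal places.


Coupon per period c = face * coupon_rate / m = 68.000000
Periods per year m = 1; per-period yield y/m = 0.068000
Number of cashflows N = 10
Cashflows (t years, CF_t, discount factor 1/(1+y/m)^(m*t), PV):
  t = 1.0000: CF_t = 68.000000, DF = 0.936330, PV = 63.670412
  t = 2.0000: CF_t = 68.000000, DF = 0.876713, PV = 59.616491
  t = 3.0000: CF_t = 68.000000, DF = 0.820892, PV = 55.820684
  t = 4.0000: CF_t = 68.000000, DF = 0.768626, PV = 52.266558
  t = 5.0000: CF_t = 68.000000, DF = 0.719687, PV = 48.938725
  t = 6.0000: CF_t = 68.000000, DF = 0.673864, PV = 45.822776
  t = 7.0000: CF_t = 68.000000, DF = 0.630959, PV = 42.905221
  t = 8.0000: CF_t = 68.000000, DF = 0.590786, PV = 40.173428
  t = 9.0000: CF_t = 68.000000, DF = 0.553170, PV = 37.615569
  t = 10.0000: CF_t = 1068.000000, DF = 0.517950, PV = 553.170136
Price P = sum_t PV_t = 1000.000000
Macaulay numerator sum_t t * PV_t:
  t * PV_t at t = 1.0000: 63.670412
  t * PV_t at t = 2.0000: 119.232981
  t * PV_t at t = 3.0000: 167.462052
  t * PV_t at t = 4.0000: 209.066233
  t * PV_t at t = 5.0000: 244.693624
  t * PV_t at t = 6.0000: 274.936657
  t * PV_t at t = 7.0000: 300.336547
  t * PV_t at t = 8.0000: 321.387424
  t * PV_t at t = 9.0000: 338.540123
  t * PV_t at t = 10.0000: 5531.701359
Macaulay duration D = (sum_t t * PV_t) / P = 7571.027413 / 1000.000000 = 7.571027

Answer: Macaulay duration = 7.5710 years


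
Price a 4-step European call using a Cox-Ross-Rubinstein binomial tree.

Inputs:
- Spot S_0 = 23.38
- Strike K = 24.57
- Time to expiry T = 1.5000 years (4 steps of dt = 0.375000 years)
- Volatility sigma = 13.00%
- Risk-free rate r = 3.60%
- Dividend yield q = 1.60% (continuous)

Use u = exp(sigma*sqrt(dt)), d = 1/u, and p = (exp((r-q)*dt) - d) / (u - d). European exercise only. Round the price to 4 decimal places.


Answer: Price = V(0,0) = 1.3025

Derivation:
dt = T/N = 0.375000
u = exp(sigma*sqrt(dt)) = 1.082863; d = 1/u = 0.923478
p = (exp((r-q)*dt) - d) / (u - d) = 0.527341
Discount per step: exp(-r*dt) = 0.986591
Stock lattice S(k, i) with i counting down-moves:
  k=0: S(0,0) = 23.3800
  k=1: S(1,0) = 25.3173; S(1,1) = 21.5909
  k=2: S(2,0) = 27.4152; S(2,1) = 23.3800; S(2,2) = 19.9387
  k=3: S(3,0) = 29.6869; S(3,1) = 25.3173; S(3,2) = 21.5909; S(3,3) = 18.4130
  k=4: S(4,0) = 32.1469; S(4,1) = 27.4152; S(4,2) = 23.3800; S(4,3) = 19.9387; S(4,4) = 17.0040
Terminal payoffs V(N, i) = max(S_T - K, 0):
  V(4,0) = 7.576855; V(4,1) = 2.845205; V(4,2) = 0.000000; V(4,3) = 0.000000; V(4,4) = 0.000000
Backward induction: V(k, i) = exp(-r*dt) * [p * V(k+1, i) + (1-p) * V(k+1, i+1)].
  V(3,0) = exp(-r*dt) * [p*7.576855 + (1-p)*2.845205] = 5.268788
  V(3,1) = exp(-r*dt) * [p*2.845205 + (1-p)*0.000000] = 1.480275
  V(3,2) = exp(-r*dt) * [p*0.000000 + (1-p)*0.000000] = 0.000000
  V(3,3) = exp(-r*dt) * [p*0.000000 + (1-p)*0.000000] = 0.000000
  V(2,0) = exp(-r*dt) * [p*5.268788 + (1-p)*1.480275] = 3.431475
  V(2,1) = exp(-r*dt) * [p*1.480275 + (1-p)*0.000000] = 0.770142
  V(2,2) = exp(-r*dt) * [p*0.000000 + (1-p)*0.000000] = 0.000000
  V(1,0) = exp(-r*dt) * [p*3.431475 + (1-p)*0.770142] = 2.144426
  V(1,1) = exp(-r*dt) * [p*0.770142 + (1-p)*0.000000] = 0.400682
  V(0,0) = exp(-r*dt) * [p*2.144426 + (1-p)*0.400682] = 1.302527


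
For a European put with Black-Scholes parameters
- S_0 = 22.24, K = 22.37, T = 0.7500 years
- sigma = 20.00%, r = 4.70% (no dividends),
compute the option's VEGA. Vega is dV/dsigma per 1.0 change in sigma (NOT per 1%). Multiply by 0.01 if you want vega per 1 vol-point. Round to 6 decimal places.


Answer: Vega = 7.435195

Derivation:
d1 = 0.2564687692; d2 = 0.0832636884
phi(d1) = 0.3860352286; exp(-qT) = 1.0000000000; exp(-rT) = 0.9653640451
Vega = S * exp(-qT) * phi(d1) * sqrt(T) = 22.2400 * 1.0000000000 * 0.3860352286 * 0.8660254038 = 7.435195


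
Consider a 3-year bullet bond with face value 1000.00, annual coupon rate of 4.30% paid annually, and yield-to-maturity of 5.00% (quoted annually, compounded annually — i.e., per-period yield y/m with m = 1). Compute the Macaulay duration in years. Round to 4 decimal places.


Answer: Macaulay duration = 2.8767 years

Derivation:
Coupon per period c = face * coupon_rate / m = 43.000000
Periods per year m = 1; per-period yield y/m = 0.050000
Number of cashflows N = 3
Cashflows (t years, CF_t, discount factor 1/(1+y/m)^(m*t), PV):
  t = 1.0000: CF_t = 43.000000, DF = 0.952381, PV = 40.952381
  t = 2.0000: CF_t = 43.000000, DF = 0.907029, PV = 39.002268
  t = 3.0000: CF_t = 1043.000000, DF = 0.863838, PV = 900.982615
Price P = sum_t PV_t = 980.937264
Macaulay numerator sum_t t * PV_t:
  t * PV_t at t = 1.0000: 40.952381
  t * PV_t at t = 2.0000: 78.004535
  t * PV_t at t = 3.0000: 2702.947846
Macaulay duration D = (sum_t t * PV_t) / P = 2821.904762 / 980.937264 = 2.876743


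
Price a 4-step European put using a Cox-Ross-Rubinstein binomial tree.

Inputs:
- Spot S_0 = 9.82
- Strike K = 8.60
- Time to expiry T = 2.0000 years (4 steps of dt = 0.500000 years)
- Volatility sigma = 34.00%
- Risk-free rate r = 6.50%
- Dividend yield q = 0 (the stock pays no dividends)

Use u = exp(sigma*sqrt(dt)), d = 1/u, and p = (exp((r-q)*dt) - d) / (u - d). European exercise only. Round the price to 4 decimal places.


dt = T/N = 0.500000
u = exp(sigma*sqrt(dt)) = 1.271778; d = 1/u = 0.786300
p = (exp((r-q)*dt) - d) / (u - d) = 0.508228
Discount per step: exp(-r*dt) = 0.968022
Stock lattice S(k, i) with i counting down-moves:
  k=0: S(0,0) = 9.8200
  k=1: S(1,0) = 12.4889; S(1,1) = 7.7215
  k=2: S(2,0) = 15.8831; S(2,1) = 9.8200; S(2,2) = 6.0714
  k=3: S(3,0) = 20.1997; S(3,1) = 12.4889; S(3,2) = 7.7215; S(3,3) = 4.7739
  k=4: S(4,0) = 25.6896; S(4,1) = 15.8831; S(4,2) = 9.8200; S(4,3) = 6.0714; S(4,4) = 3.7538
Terminal payoffs V(N, i) = max(K - S_T, 0):
  V(4,0) = 0.000000; V(4,1) = 0.000000; V(4,2) = 0.000000; V(4,3) = 2.528604; V(4,4) = 4.846248
Backward induction: V(k, i) = exp(-r*dt) * [p * V(k+1, i) + (1-p) * V(k+1, i+1)].
  V(3,0) = exp(-r*dt) * [p*0.000000 + (1-p)*0.000000] = 0.000000
  V(3,1) = exp(-r*dt) * [p*0.000000 + (1-p)*0.000000] = 0.000000
  V(3,2) = exp(-r*dt) * [p*0.000000 + (1-p)*2.528604] = 1.203733
  V(3,3) = exp(-r*dt) * [p*2.528604 + (1-p)*4.846248] = 3.551052
  V(2,0) = exp(-r*dt) * [p*0.000000 + (1-p)*0.000000] = 0.000000
  V(2,1) = exp(-r*dt) * [p*0.000000 + (1-p)*1.203733] = 0.573033
  V(2,2) = exp(-r*dt) * [p*1.203733 + (1-p)*3.551052] = 2.282674
  V(1,0) = exp(-r*dt) * [p*0.000000 + (1-p)*0.573033] = 0.272790
  V(1,1) = exp(-r*dt) * [p*0.573033 + (1-p)*2.282674] = 1.368577
  V(0,0) = exp(-r*dt) * [p*0.272790 + (1-p)*1.368577] = 0.785713

Answer: Price = V(0,0) = 0.7857


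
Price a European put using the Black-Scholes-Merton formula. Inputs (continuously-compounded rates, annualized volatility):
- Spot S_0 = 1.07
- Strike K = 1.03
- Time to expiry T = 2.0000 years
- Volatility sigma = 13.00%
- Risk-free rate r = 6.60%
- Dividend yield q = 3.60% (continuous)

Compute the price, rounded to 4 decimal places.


d1 = (ln(S/K) + (r - q + 0.5*sigma^2) * T) / (sigma * sqrt(T)) = 0.62551670
d2 = d1 - sigma * sqrt(T) = 0.44166894
exp(-rT) = 0.87634100; exp(-qT) = 0.93053090
P = K * exp(-rT) * N(-d2) - S_0 * exp(-qT) * N(-d1)
N(-d1) = 0.26581600; N(-d2) = 0.32936440
P = 1.0300 * 0.87634100 * 0.32936440 - 1.0700 * 0.93053090 * 0.26581600 = 0.0326

Answer: Price = 0.0326


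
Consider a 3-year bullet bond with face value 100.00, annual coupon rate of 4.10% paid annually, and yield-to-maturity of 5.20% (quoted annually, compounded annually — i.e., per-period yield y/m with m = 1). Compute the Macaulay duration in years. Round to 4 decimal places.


Answer: Macaulay duration = 2.8815 years

Derivation:
Coupon per period c = face * coupon_rate / m = 4.100000
Periods per year m = 1; per-period yield y/m = 0.052000
Number of cashflows N = 3
Cashflows (t years, CF_t, discount factor 1/(1+y/m)^(m*t), PV):
  t = 1.0000: CF_t = 4.100000, DF = 0.950570, PV = 3.897338
  t = 2.0000: CF_t = 4.100000, DF = 0.903584, PV = 3.704694
  t = 3.0000: CF_t = 104.100000, DF = 0.858920, PV = 89.413585
Price P = sum_t PV_t = 97.015618
Macaulay numerator sum_t t * PV_t:
  t * PV_t at t = 1.0000: 3.897338
  t * PV_t at t = 2.0000: 7.409389
  t * PV_t at t = 3.0000: 268.240756
Macaulay duration D = (sum_t t * PV_t) / P = 279.547483 / 97.015618 = 2.881469


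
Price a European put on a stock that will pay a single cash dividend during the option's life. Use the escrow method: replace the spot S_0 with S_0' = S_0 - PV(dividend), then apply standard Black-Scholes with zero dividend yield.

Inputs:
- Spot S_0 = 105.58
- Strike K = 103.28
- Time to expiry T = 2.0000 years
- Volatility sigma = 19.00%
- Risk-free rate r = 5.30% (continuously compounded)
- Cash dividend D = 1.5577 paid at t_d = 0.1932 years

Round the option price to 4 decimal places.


Answer: Price = 5.8660

Derivation:
PV(D) = D * exp(-r * t_d) = 1.5577 * 0.98981265 = 1.54183116
S_0' = S_0 - PV(D) = 105.5800 - 1.54183116 = 104.03816884
d1 = (ln(S_0'/K) + (r + sigma^2/2)*T) / (sigma*sqrt(T)) = 0.55606168
d2 = d1 - sigma*sqrt(T) = 0.28736110
exp(-rT) = 0.89942465
N(-d1) = 0.28908435; N(-d2) = 0.38691792
P = K * exp(-rT) * N(-d2) - S_0' * N(-d1) = 103.2800 * 0.89942465 * 0.38691792 - 104.03816884 * 0.28908435 = 5.8660


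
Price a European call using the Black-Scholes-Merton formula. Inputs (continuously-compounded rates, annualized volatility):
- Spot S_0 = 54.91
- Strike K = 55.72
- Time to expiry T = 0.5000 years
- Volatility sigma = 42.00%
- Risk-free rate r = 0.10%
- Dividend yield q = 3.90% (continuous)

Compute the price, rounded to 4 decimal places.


Answer: Price = 5.5853

Derivation:
d1 = (ln(S/K) + (r - q + 0.5*sigma^2) * T) / (sigma * sqrt(T)) = 0.03520830
d2 = d1 - sigma * sqrt(T) = -0.26177655
exp(-rT) = 0.99950012; exp(-qT) = 0.98068890
C = S_0 * exp(-qT) * N(d1) - K * exp(-rT) * N(d2)
N(d1) = 0.51404318; N(d2) = 0.39674686
C = 54.9100 * 0.98068890 * 0.51404318 - 55.7200 * 0.99950012 * 0.39674686 = 5.5853


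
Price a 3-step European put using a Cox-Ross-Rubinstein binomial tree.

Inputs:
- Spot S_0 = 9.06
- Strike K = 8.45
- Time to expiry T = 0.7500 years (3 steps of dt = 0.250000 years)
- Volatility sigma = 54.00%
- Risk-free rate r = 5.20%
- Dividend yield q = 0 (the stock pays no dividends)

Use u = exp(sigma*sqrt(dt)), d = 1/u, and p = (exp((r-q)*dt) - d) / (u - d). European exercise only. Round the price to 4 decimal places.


Answer: Price = V(0,0) = 1.2775

Derivation:
dt = T/N = 0.250000
u = exp(sigma*sqrt(dt)) = 1.309964; d = 1/u = 0.763379
p = (exp((r-q)*dt) - d) / (u - d) = 0.456846
Discount per step: exp(-r*dt) = 0.987084
Stock lattice S(k, i) with i counting down-moves:
  k=0: S(0,0) = 9.0600
  k=1: S(1,0) = 11.8683; S(1,1) = 6.9162
  k=2: S(2,0) = 15.5470; S(2,1) = 9.0600; S(2,2) = 5.2797
  k=3: S(3,0) = 20.3660; S(3,1) = 11.8683; S(3,2) = 6.9162; S(3,3) = 4.0304
Terminal payoffs V(N, i) = max(K - S_T, 0):
  V(3,0) = 0.000000; V(3,1) = 0.000000; V(3,2) = 1.533782; V(3,3) = 4.419586
Backward induction: V(k, i) = exp(-r*dt) * [p * V(k+1, i) + (1-p) * V(k+1, i+1)].
  V(2,0) = exp(-r*dt) * [p*0.000000 + (1-p)*0.000000] = 0.000000
  V(2,1) = exp(-r*dt) * [p*0.000000 + (1-p)*1.533782] = 0.822319
  V(2,2) = exp(-r*dt) * [p*1.533782 + (1-p)*4.419586] = 3.061162
  V(1,0) = exp(-r*dt) * [p*0.000000 + (1-p)*0.822319] = 0.440877
  V(1,1) = exp(-r*dt) * [p*0.822319 + (1-p)*3.061162] = 2.012027
  V(0,0) = exp(-r*dt) * [p*0.440877 + (1-p)*2.012027] = 1.277537


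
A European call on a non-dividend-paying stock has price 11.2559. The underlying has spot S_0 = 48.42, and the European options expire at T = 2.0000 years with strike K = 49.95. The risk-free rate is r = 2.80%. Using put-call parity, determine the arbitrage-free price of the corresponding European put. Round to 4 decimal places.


Answer: Put price = 10.0656

Derivation:
Put-call parity: C - P = S_0 * exp(-qT) - K * exp(-rT).
S_0 * exp(-qT) = 48.4200 * 1.00000000 = 48.42000000
K * exp(-rT) = 49.9500 * 0.94553914 = 47.22967984
P = C - S*exp(-qT) + K*exp(-rT)
P = 11.2559 - 48.42000000 + 47.22967984 = 10.0656


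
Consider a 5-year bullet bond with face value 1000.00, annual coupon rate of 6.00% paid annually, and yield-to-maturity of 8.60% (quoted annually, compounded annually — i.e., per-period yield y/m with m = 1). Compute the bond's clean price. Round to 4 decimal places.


Answer: Price = 897.8107

Derivation:
Coupon per period c = face * coupon_rate / m = 60.000000
Periods per year m = 1; per-period yield y/m = 0.086000
Number of cashflows N = 5
Cashflows (t years, CF_t, discount factor 1/(1+y/m)^(m*t), PV):
  t = 1.0000: CF_t = 60.000000, DF = 0.920810, PV = 55.248619
  t = 2.0000: CF_t = 60.000000, DF = 0.847892, PV = 50.873498
  t = 3.0000: CF_t = 60.000000, DF = 0.780747, PV = 46.844842
  t = 4.0000: CF_t = 60.000000, DF = 0.718920, PV = 43.135213
  t = 5.0000: CF_t = 1060.000000, DF = 0.661989, PV = 701.708503
Price P = sum_t PV_t = 897.810674


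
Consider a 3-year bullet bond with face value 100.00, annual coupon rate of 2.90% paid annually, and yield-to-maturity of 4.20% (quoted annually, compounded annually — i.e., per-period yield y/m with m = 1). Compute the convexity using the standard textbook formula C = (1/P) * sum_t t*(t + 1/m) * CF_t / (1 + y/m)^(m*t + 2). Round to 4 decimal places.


Coupon per period c = face * coupon_rate / m = 2.900000
Periods per year m = 1; per-period yield y/m = 0.042000
Number of cashflows N = 3
Cashflows (t years, CF_t, discount factor 1/(1+y/m)^(m*t), PV):
  t = 1.0000: CF_t = 2.900000, DF = 0.959693, PV = 2.783109
  t = 2.0000: CF_t = 2.900000, DF = 0.921010, PV = 2.670930
  t = 3.0000: CF_t = 102.900000, DF = 0.883887, PV = 90.951993
Price P = sum_t PV_t = 96.406032
Convexity numerator sum_t t*(t + 1/m) * CF_t / (1+y/m)^(m*t + 2):
  t = 1.0000: term = 5.126546
  t = 2.0000: term = 14.759729
  t = 3.0000: term = 1005.212837
Convexity = (1/P) * sum = 1025.099111 / 96.406032 = 10.633143

Answer: Convexity = 10.6331


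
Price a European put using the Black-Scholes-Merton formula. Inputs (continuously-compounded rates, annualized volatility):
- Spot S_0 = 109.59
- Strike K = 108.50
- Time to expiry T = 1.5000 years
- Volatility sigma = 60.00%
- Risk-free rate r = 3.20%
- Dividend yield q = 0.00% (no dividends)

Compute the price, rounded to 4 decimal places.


Answer: Price = 27.5373

Derivation:
d1 = (ln(S/K) + (r - q + 0.5*sigma^2) * T) / (sigma * sqrt(T)) = 0.44634596
d2 = d1 - sigma * sqrt(T) = -0.28850096
exp(-rT) = 0.95313379; exp(-qT) = 1.00000000
P = K * exp(-rT) * N(-d2) - S_0 * exp(-qT) * N(-d1)
N(-d1) = 0.32767368; N(-d2) = 0.61351835
P = 108.5000 * 0.95313379 * 0.61351835 - 109.5900 * 1.00000000 * 0.32767368 = 27.5373


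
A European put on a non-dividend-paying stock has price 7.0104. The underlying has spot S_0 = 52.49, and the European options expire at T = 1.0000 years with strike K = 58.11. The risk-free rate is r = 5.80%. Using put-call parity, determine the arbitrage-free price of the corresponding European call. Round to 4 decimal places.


Put-call parity: C - P = S_0 * exp(-qT) - K * exp(-rT).
S_0 * exp(-qT) = 52.4900 * 1.00000000 = 52.49000000
K * exp(-rT) = 58.1100 * 0.94364995 = 54.83549845
C = P + S*exp(-qT) - K*exp(-rT)
C = 7.0104 + 52.49000000 - 54.83549845 = 4.6649

Answer: Call price = 4.6649


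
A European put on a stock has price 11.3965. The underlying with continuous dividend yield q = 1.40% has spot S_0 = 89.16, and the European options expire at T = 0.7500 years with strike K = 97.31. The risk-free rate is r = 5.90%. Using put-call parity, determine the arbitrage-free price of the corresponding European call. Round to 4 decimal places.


Put-call parity: C - P = S_0 * exp(-qT) - K * exp(-rT).
S_0 * exp(-qT) = 89.1600 * 0.98955493 = 88.22871779
K * exp(-rT) = 97.3100 * 0.95671475 = 93.09791221
C = P + S*exp(-qT) - K*exp(-rT)
C = 11.3965 + 88.22871779 - 93.09791221 = 6.5273

Answer: Call price = 6.5273


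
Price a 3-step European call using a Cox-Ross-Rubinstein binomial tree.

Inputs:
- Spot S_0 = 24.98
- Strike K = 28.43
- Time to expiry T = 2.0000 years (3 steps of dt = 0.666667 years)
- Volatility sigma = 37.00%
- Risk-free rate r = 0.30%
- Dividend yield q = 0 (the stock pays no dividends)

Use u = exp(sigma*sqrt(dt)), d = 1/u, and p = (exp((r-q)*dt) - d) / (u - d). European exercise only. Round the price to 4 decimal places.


Answer: Price = V(0,0) = 4.2850

Derivation:
dt = T/N = 0.666667
u = exp(sigma*sqrt(dt)) = 1.352702; d = 1/u = 0.739261
p = (exp((r-q)*dt) - d) / (u - d) = 0.428307
Discount per step: exp(-r*dt) = 0.998002
Stock lattice S(k, i) with i counting down-moves:
  k=0: S(0,0) = 24.9800
  k=1: S(1,0) = 33.7905; S(1,1) = 18.4667
  k=2: S(2,0) = 45.7084; S(2,1) = 24.9800; S(2,2) = 13.6518
  k=3: S(3,0) = 61.8299; S(3,1) = 33.7905; S(3,2) = 18.4667; S(3,3) = 10.0922
Terminal payoffs V(N, i) = max(S_T - K, 0):
  V(3,0) = 33.399878; V(3,1) = 5.360485; V(3,2) = 0.000000; V(3,3) = 0.000000
Backward induction: V(k, i) = exp(-r*dt) * [p * V(k+1, i) + (1-p) * V(k+1, i+1)].
  V(2,0) = exp(-r*dt) * [p*33.399878 + (1-p)*5.360485] = 17.335244
  V(2,1) = exp(-r*dt) * [p*5.360485 + (1-p)*0.000000] = 2.291345
  V(2,2) = exp(-r*dt) * [p*0.000000 + (1-p)*0.000000] = 0.000000
  V(1,0) = exp(-r*dt) * [p*17.335244 + (1-p)*2.291345] = 8.717298
  V(1,1) = exp(-r*dt) * [p*2.291345 + (1-p)*0.000000] = 0.979438
  V(0,0) = exp(-r*dt) * [p*8.717298 + (1-p)*0.979438] = 4.285038


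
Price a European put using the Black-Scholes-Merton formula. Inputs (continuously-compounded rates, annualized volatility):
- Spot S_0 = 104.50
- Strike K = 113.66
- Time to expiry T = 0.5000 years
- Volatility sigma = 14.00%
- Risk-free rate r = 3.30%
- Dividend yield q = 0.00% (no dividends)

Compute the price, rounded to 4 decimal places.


d1 = (ln(S/K) + (r - q + 0.5*sigma^2) * T) / (sigma * sqrt(T)) = -0.63260262
d2 = d1 - sigma * sqrt(T) = -0.73159757
exp(-rT) = 0.98363538; exp(-qT) = 1.00000000
P = K * exp(-rT) * N(-d2) - S_0 * exp(-qT) * N(-d1)
N(-d1) = 0.73650341; N(-d2) = 0.76779288
P = 113.6600 * 0.98363538 * 0.76779288 - 104.5000 * 1.00000000 * 0.73650341 = 8.8746

Answer: Price = 8.8746


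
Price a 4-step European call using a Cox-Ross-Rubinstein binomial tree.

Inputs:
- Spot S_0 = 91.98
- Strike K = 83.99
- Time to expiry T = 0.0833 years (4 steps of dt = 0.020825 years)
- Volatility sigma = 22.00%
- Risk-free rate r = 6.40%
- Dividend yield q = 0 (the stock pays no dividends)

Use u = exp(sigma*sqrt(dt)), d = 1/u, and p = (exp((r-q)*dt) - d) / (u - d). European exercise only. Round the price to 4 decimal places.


dt = T/N = 0.020825
u = exp(sigma*sqrt(dt)) = 1.032257; d = 1/u = 0.968751
p = (exp((r-q)*dt) - d) / (u - d) = 0.513065
Discount per step: exp(-r*dt) = 0.998668
Stock lattice S(k, i) with i counting down-moves:
  k=0: S(0,0) = 91.9800
  k=1: S(1,0) = 94.9470; S(1,1) = 89.1057
  k=2: S(2,0) = 98.0098; S(2,1) = 91.9800; S(2,2) = 86.3212
  k=3: S(3,0) = 101.1713; S(3,1) = 94.9470; S(3,2) = 89.1057; S(3,3) = 83.6237
  k=4: S(4,0) = 104.4348; S(4,1) = 98.0098; S(4,2) = 91.9800; S(4,3) = 86.3212; S(4,4) = 81.0106
Terminal payoffs V(N, i) = max(S_T - K, 0):
  V(4,0) = 20.444786; V(4,1) = 14.019752; V(4,2) = 7.990000; V(4,3) = 2.331210; V(4,4) = 0.000000
Backward induction: V(k, i) = exp(-r*dt) * [p * V(k+1, i) + (1-p) * V(k+1, i+1)].
  V(3,0) = exp(-r*dt) * [p*20.444786 + (1-p)*14.019752] = 17.293145
  V(3,1) = exp(-r*dt) * [p*14.019752 + (1-p)*7.990000] = 11.068890
  V(3,2) = exp(-r*dt) * [p*7.990000 + (1-p)*2.331210] = 5.227562
  V(3,3) = exp(-r*dt) * [p*2.331210 + (1-p)*0.000000] = 1.194468
  V(2,0) = exp(-r*dt) * [p*17.293145 + (1-p)*11.068890] = 14.243338
  V(2,1) = exp(-r*dt) * [p*11.068890 + (1-p)*5.227562] = 8.213586
  V(2,2) = exp(-r*dt) * [p*5.227562 + (1-p)*1.194468] = 3.259359
  V(1,0) = exp(-r*dt) * [p*14.243338 + (1-p)*8.213586] = 11.292177
  V(1,1) = exp(-r*dt) * [p*8.213586 + (1-p)*3.259359] = 5.793470
  V(0,0) = exp(-r*dt) * [p*11.292177 + (1-p)*5.793470] = 8.603188

Answer: Price = V(0,0) = 8.6032


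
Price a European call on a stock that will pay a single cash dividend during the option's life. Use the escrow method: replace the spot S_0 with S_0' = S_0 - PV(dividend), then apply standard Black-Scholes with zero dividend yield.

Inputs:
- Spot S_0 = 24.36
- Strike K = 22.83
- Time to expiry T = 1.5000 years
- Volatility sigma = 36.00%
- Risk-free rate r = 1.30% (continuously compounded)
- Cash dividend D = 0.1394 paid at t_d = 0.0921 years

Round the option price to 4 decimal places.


PV(D) = D * exp(-r * t_d) = 0.1394 * 0.99880342 = 0.13923320
S_0' = S_0 - PV(D) = 24.3600 - 0.13923320 = 24.22076680
d1 = (ln(S_0'/K) + (r + sigma^2/2)*T) / (sigma*sqrt(T)) = 0.39880174
d2 = d1 - sigma*sqrt(T) = -0.04210642
exp(-rT) = 0.98068890
N(d1) = 0.65498035; N(d2) = 0.48320693
C = S_0' * N(d1) - K * exp(-rT) * N(d2) = 24.22076680 * 0.65498035 - 22.8300 * 0.98068890 * 0.48320693 = 5.0455

Answer: Price = 5.0455


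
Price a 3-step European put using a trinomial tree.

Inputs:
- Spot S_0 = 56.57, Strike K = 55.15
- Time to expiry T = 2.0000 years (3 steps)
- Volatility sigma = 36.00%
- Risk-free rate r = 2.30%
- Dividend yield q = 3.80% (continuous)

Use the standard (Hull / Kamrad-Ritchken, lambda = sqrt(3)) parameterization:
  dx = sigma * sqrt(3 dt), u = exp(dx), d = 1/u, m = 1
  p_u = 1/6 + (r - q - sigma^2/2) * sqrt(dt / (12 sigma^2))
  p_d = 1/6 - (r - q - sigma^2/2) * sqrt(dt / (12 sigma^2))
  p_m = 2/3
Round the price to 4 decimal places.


Answer: Price = V(0,0) = 9.8353

Derivation:
dt = T/N = 0.666667; dx = sigma*sqrt(3*dt) = 0.509117
u = exp(dx) = 1.663821; d = 1/u = 0.601026
p_u = 0.114419, p_m = 0.666667, p_d = 0.218914
Discount per step: exp(-r*dt) = 0.984784
Stock lattice S(k, j) with j the centered position index:
  k=0: S(0,+0) = 56.5700
  k=1: S(1,-1) = 34.0000; S(1,+0) = 56.5700; S(1,+1) = 94.1224
  k=2: S(2,-2) = 20.4349; S(2,-1) = 34.0000; S(2,+0) = 56.5700; S(2,+1) = 94.1224; S(2,+2) = 156.6028
  k=3: S(3,-3) = 12.2819; S(3,-2) = 20.4349; S(3,-1) = 34.0000; S(3,+0) = 56.5700; S(3,+1) = 94.1224; S(3,+2) = 156.6028; S(3,+3) = 260.5590
Terminal payoffs V(N, j) = max(K - S_T, 0):
  V(3,-3) = 42.868081; V(3,-2) = 34.715083; V(3,-1) = 21.149952; V(3,+0) = 0.000000; V(3,+1) = 0.000000; V(3,+2) = 0.000000; V(3,+3) = 0.000000
Backward induction: V(k, j) = exp(-r*dt) * [p_u * V(k+1, j+1) + p_m * V(k+1, j) + p_d * V(k+1, j-1)]
  V(2,-2) = exp(-r*dt) * [p_u*21.149952 + p_m*34.715083 + p_d*42.868081] = 34.415997
  V(2,-1) = exp(-r*dt) * [p_u*0.000000 + p_m*21.149952 + p_d*34.715083] = 21.369397
  V(2,+0) = exp(-r*dt) * [p_u*0.000000 + p_m*0.000000 + p_d*21.149952] = 4.559569
  V(2,+1) = exp(-r*dt) * [p_u*0.000000 + p_m*0.000000 + p_d*0.000000] = 0.000000
  V(2,+2) = exp(-r*dt) * [p_u*0.000000 + p_m*0.000000 + p_d*0.000000] = 0.000000
  V(1,-1) = exp(-r*dt) * [p_u*4.559569 + p_m*21.369397 + p_d*34.415997] = 21.962754
  V(1,+0) = exp(-r*dt) * [p_u*0.000000 + p_m*4.559569 + p_d*21.369397] = 7.600336
  V(1,+1) = exp(-r*dt) * [p_u*0.000000 + p_m*0.000000 + p_d*4.559569] = 0.982965
  V(0,+0) = exp(-r*dt) * [p_u*0.982965 + p_m*7.600336 + p_d*21.962754] = 9.835344


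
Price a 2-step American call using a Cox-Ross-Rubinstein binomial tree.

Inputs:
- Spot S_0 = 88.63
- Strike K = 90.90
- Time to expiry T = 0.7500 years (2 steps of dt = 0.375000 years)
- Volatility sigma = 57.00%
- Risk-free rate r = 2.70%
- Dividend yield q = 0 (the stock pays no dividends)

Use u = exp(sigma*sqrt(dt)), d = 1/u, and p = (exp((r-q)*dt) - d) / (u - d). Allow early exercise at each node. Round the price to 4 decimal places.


dt = T/N = 0.375000
u = exp(sigma*sqrt(dt)) = 1.417723; d = 1/u = 0.705356
p = (exp((r-q)*dt) - d) / (u - d) = 0.427898
Discount per step: exp(-r*dt) = 0.989926
Stock lattice S(k, i) with i counting down-moves:
  k=0: S(0,0) = 88.6300
  k=1: S(1,0) = 125.6528; S(1,1) = 62.5157
  k=2: S(2,0) = 178.1409; S(2,1) = 88.6300; S(2,2) = 44.0959
Terminal payoffs V(N, i) = max(S_T - K, 0):
  V(2,0) = 87.240930; V(2,1) = 0.000000; V(2,2) = 0.000000
Backward induction: V(k, i) = exp(-r*dt) * [p * V(k+1, i) + (1-p) * V(k+1, i+1)]; then take max(V_cont, immediate exercise) for American.
  V(1,0) = exp(-r*dt) * [p*87.240930 + (1-p)*0.000000] = 36.954126; exercise = 34.752818; V(1,0) = max -> 36.954126
  V(1,1) = exp(-r*dt) * [p*0.000000 + (1-p)*0.000000] = 0.000000; exercise = 0.000000; V(1,1) = max -> 0.000000
  V(0,0) = exp(-r*dt) * [p*36.954126 + (1-p)*0.000000] = 15.653289; exercise = 0.000000; V(0,0) = max -> 15.653289

Answer: Price = V(0,0) = 15.6533


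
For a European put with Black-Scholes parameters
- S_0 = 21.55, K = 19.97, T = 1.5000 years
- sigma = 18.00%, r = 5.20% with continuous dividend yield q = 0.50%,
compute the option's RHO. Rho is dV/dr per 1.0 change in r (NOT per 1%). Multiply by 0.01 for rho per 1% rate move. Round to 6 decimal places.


Answer: Rho = -8.020122

Derivation:
d1 = 0.7754207659; d2 = 0.5549666891
phi(d1) = 0.2953550121; exp(-qT) = 0.9925280548; exp(-rT) = 0.9249644265
N(-d2) = 0.2894587226
Rho = -K*T*exp(-rT)*N(-d2) = -19.9700 * 1.5000 * 0.9249644265 * 0.2894587226 = -8.020122


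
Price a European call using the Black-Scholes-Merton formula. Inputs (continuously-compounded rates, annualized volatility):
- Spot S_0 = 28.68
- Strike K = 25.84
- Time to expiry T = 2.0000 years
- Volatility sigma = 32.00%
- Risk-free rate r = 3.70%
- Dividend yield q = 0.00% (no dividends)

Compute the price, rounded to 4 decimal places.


d1 = (ln(S/K) + (r - q + 0.5*sigma^2) * T) / (sigma * sqrt(T)) = 0.62021294
d2 = d1 - sigma * sqrt(T) = 0.16766460
exp(-rT) = 0.92867169; exp(-qT) = 1.00000000
C = S_0 * exp(-qT) * N(d1) - K * exp(-rT) * N(d2)
N(d1) = 0.73244120; N(d2) = 0.56657643
C = 28.6800 * 1.00000000 * 0.73244120 - 25.8400 * 0.92867169 * 0.56657643 = 7.4103

Answer: Price = 7.4103


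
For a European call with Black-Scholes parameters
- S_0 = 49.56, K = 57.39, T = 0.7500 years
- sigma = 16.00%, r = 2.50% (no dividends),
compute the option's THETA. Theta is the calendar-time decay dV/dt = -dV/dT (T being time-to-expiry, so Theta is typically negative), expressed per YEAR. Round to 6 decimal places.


Answer: Theta = -1.494250

Derivation:
d1 = -0.8540166290; d2 = -0.9925806936
phi(d1) = 0.2770351918; exp(-qT) = 1.0000000000; exp(-rT) = 0.9814246877
Theta = -S*exp(-qT)*phi(d1)*sigma/(2*sqrt(T)) - r*K*exp(-rT)*N(d2) + q*S*exp(-qT)*N(d1)
N(d1) = 0.1965478878; N(d2) = 0.1604571686; sqrt(T) = 0.8660254038
Term 1 = -49.5600 * 1.0000000000 * 0.2770351918 * 0.1600 / (2 * 0.8660254038) = -1.2683105179
Term 2 = -0.0250 * 57.3900 * 0.9814246877 * 0.1604571686 = -0.2259395900
Term 3 = 0 (no dividend yield, q = 0)
Theta = -1.2683105179 + (-0.2259395900) + (0.0000000000) = -1.494250


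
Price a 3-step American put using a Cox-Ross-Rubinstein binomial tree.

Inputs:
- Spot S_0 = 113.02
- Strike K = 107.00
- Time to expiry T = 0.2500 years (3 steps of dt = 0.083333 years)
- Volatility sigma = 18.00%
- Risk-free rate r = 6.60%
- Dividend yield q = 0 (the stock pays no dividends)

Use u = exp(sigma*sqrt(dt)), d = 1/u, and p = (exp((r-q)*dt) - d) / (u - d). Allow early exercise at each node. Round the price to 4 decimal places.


Answer: Price = V(0,0) = 1.0745

Derivation:
dt = T/N = 0.083333
u = exp(sigma*sqrt(dt)) = 1.053335; d = 1/u = 0.949365
p = (exp((r-q)*dt) - d) / (u - d) = 0.540058
Discount per step: exp(-r*dt) = 0.994515
Stock lattice S(k, i) with i counting down-moves:
  k=0: S(0,0) = 113.0200
  k=1: S(1,0) = 119.0479; S(1,1) = 107.2973
  k=2: S(2,0) = 125.3974; S(2,1) = 113.0200; S(2,2) = 101.8643
  k=3: S(3,0) = 132.0855; S(3,1) = 119.0479; S(3,2) = 107.2973; S(3,3) = 96.7065
Terminal payoffs V(N, i) = max(K - S_T, 0):
  V(3,0) = 0.000000; V(3,1) = 0.000000; V(3,2) = 0.000000; V(3,3) = 10.293538
Backward induction: V(k, i) = exp(-r*dt) * [p * V(k+1, i) + (1-p) * V(k+1, i+1)]; then take max(V_cont, immediate exercise) for American.
  V(2,0) = exp(-r*dt) * [p*0.000000 + (1-p)*0.000000] = 0.000000; exercise = 0.000000; V(2,0) = max -> 0.000000
  V(2,1) = exp(-r*dt) * [p*0.000000 + (1-p)*0.000000] = 0.000000; exercise = 0.000000; V(2,1) = max -> 0.000000
  V(2,2) = exp(-r*dt) * [p*0.000000 + (1-p)*10.293538] = 4.708460; exercise = 5.135679; V(2,2) = max -> 5.135679
  V(1,0) = exp(-r*dt) * [p*0.000000 + (1-p)*0.000000] = 0.000000; exercise = 0.000000; V(1,0) = max -> 0.000000
  V(1,1) = exp(-r*dt) * [p*0.000000 + (1-p)*5.135679] = 2.349157; exercise = 0.000000; V(1,1) = max -> 2.349157
  V(0,0) = exp(-r*dt) * [p*0.000000 + (1-p)*2.349157] = 1.074549; exercise = 0.000000; V(0,0) = max -> 1.074549


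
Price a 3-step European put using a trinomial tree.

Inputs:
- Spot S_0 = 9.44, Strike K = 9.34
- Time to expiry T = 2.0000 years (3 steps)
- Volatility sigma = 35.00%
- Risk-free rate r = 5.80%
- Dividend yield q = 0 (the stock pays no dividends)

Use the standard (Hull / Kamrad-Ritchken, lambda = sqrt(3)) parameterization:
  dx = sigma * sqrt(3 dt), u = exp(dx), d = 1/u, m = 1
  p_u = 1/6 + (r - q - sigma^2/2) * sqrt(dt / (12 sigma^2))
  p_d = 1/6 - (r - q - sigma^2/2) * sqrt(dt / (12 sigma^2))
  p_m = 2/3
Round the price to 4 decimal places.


Answer: Price = V(0,0) = 1.0908

Derivation:
dt = T/N = 0.666667; dx = sigma*sqrt(3*dt) = 0.494975
u = exp(dx) = 1.640457; d = 1/u = 0.609586
p_u = 0.164478, p_m = 0.666667, p_d = 0.168855
Discount per step: exp(-r*dt) = 0.962071
Stock lattice S(k, j) with j the centered position index:
  k=0: S(0,+0) = 9.4400
  k=1: S(1,-1) = 5.7545; S(1,+0) = 9.4400; S(1,+1) = 15.4859
  k=2: S(2,-2) = 3.5079; S(2,-1) = 5.7545; S(2,+0) = 9.4400; S(2,+1) = 15.4859; S(2,+2) = 25.4040
  k=3: S(3,-3) = 2.1383; S(3,-2) = 3.5079; S(3,-1) = 5.7545; S(3,+0) = 9.4400; S(3,+1) = 15.4859; S(3,+2) = 25.4040; S(3,+3) = 41.6741
Terminal payoffs V(N, j) = max(K - S_T, 0):
  V(3,-3) = 7.201656; V(3,-2) = 5.832139; V(3,-1) = 3.585505; V(3,+0) = 0.000000; V(3,+1) = 0.000000; V(3,+2) = 0.000000; V(3,+3) = 0.000000
Backward induction: V(k, j) = exp(-r*dt) * [p_u * V(k+1, j+1) + p_m * V(k+1, j) + p_d * V(k+1, j-1)]
  V(2,-2) = exp(-r*dt) * [p_u*3.585505 + p_m*5.832139 + p_d*7.201656] = 5.477907
  V(2,-1) = exp(-r*dt) * [p_u*0.000000 + p_m*3.585505 + p_d*5.832139] = 3.247111
  V(2,+0) = exp(-r*dt) * [p_u*0.000000 + p_m*0.000000 + p_d*3.585505] = 0.582468
  V(2,+1) = exp(-r*dt) * [p_u*0.000000 + p_m*0.000000 + p_d*0.000000] = 0.000000
  V(2,+2) = exp(-r*dt) * [p_u*0.000000 + p_m*0.000000 + p_d*0.000000] = 0.000000
  V(1,-1) = exp(-r*dt) * [p_u*0.582468 + p_m*3.247111 + p_d*5.477907] = 3.064695
  V(1,+0) = exp(-r*dt) * [p_u*0.000000 + p_m*0.582468 + p_d*3.247111] = 0.901080
  V(1,+1) = exp(-r*dt) * [p_u*0.000000 + p_m*0.000000 + p_d*0.582468] = 0.094623
  V(0,+0) = exp(-r*dt) * [p_u*0.094623 + p_m*0.901080 + p_d*3.064695] = 1.090771


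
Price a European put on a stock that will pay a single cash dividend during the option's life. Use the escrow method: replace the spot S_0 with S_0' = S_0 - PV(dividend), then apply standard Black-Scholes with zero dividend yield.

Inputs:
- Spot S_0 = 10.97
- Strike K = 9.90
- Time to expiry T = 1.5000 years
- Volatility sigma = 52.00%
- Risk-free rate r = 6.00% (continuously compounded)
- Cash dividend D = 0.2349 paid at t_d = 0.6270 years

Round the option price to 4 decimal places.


Answer: Price = 1.7107

Derivation:
PV(D) = D * exp(-r * t_d) = 0.2349 * 0.96307884 = 0.22622722
S_0' = S_0 - PV(D) = 10.9700 - 0.22622722 = 10.74377278
d1 = (ln(S_0'/K) + (r + sigma^2/2)*T) / (sigma*sqrt(T)) = 0.58817831
d2 = d1 - sigma*sqrt(T) = -0.04868902
exp(-rT) = 0.91393119
N(-d1) = 0.27820631; N(-d2) = 0.51941644
P = K * exp(-rT) * N(-d2) - S_0' * N(-d1) = 9.9000 * 0.91393119 * 0.51941644 - 10.74377278 * 0.27820631 = 1.7107


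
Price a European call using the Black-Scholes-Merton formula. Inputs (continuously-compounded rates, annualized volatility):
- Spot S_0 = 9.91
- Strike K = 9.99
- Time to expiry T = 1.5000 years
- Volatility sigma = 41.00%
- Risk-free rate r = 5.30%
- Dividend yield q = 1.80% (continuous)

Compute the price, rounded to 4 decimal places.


Answer: Price = 2.0876

Derivation:
d1 = (ln(S/K) + (r - q + 0.5*sigma^2) * T) / (sigma * sqrt(T)) = 0.33961230
d2 = d1 - sigma * sqrt(T) = -0.16253309
exp(-rT) = 0.92357802; exp(-qT) = 0.97336124
C = S_0 * exp(-qT) * N(d1) - K * exp(-rT) * N(d2)
N(d1) = 0.63292574; N(d2) = 0.43544304
C = 9.9100 * 0.97336124 * 0.63292574 - 9.9900 * 0.92357802 * 0.43544304 = 2.0876


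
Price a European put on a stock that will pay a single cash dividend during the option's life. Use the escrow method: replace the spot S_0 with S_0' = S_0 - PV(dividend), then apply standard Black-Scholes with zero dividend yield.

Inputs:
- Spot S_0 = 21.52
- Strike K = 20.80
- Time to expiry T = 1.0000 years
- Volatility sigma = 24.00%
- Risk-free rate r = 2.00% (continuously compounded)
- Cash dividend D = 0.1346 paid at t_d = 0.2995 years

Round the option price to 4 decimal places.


Answer: Price = 1.5353

Derivation:
PV(D) = D * exp(-r * t_d) = 0.1346 * 0.99402790 = 0.13379616
S_0' = S_0 - PV(D) = 21.5200 - 0.13379616 = 21.38620384
d1 = (ln(S_0'/K) + (r + sigma^2/2)*T) / (sigma*sqrt(T)) = 0.31913770
d2 = d1 - sigma*sqrt(T) = 0.07913770
exp(-rT) = 0.98019867
N(-d1) = 0.37481105; N(-d2) = 0.46846155
P = K * exp(-rT) * N(-d2) - S_0' * N(-d1) = 20.8000 * 0.98019867 * 0.46846155 - 21.38620384 * 0.37481105 = 1.5353


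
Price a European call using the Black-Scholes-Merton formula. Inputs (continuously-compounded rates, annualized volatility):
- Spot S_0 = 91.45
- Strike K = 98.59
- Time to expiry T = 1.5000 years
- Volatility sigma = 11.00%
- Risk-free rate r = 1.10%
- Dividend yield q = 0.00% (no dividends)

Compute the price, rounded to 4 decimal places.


Answer: Price = 2.7681

Derivation:
d1 = (ln(S/K) + (r - q + 0.5*sigma^2) * T) / (sigma * sqrt(T)) = -0.36818400
d2 = d1 - sigma * sqrt(T) = -0.50290594
exp(-rT) = 0.98363538; exp(-qT) = 1.00000000
C = S_0 * exp(-qT) * N(d1) - K * exp(-rT) * N(d2)
N(d1) = 0.35636802; N(d2) = 0.30751520
C = 91.4500 * 1.00000000 * 0.35636802 - 98.5900 * 0.98363538 * 0.30751520 = 2.7681


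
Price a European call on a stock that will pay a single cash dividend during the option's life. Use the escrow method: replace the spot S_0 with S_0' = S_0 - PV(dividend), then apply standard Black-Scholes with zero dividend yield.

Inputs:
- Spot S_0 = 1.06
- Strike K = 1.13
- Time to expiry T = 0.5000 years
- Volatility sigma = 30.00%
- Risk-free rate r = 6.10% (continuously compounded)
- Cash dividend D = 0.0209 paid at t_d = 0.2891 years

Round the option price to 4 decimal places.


PV(D) = D * exp(-r * t_d) = 0.0209 * 0.98251949 = 0.02053466
S_0' = S_0 - PV(D) = 1.0600 - 0.02053466 = 1.03946534
d1 = (ln(S_0'/K) + (r + sigma^2/2)*T) / (sigma*sqrt(T)) = -0.14383092
d2 = d1 - sigma*sqrt(T) = -0.35596295
exp(-rT) = 0.96996043
N(d1) = 0.44281699; N(d2) = 0.36093415
C = S_0' * N(d1) - K * exp(-rT) * N(d2) = 1.03946534 * 0.44281699 - 1.1300 * 0.96996043 * 0.36093415 = 0.0647

Answer: Price = 0.0647


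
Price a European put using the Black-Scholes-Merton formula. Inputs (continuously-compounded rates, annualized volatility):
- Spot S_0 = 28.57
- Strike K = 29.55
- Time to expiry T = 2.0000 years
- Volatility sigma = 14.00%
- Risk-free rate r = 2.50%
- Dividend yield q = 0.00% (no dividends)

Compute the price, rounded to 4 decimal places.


d1 = (ln(S/K) + (r - q + 0.5*sigma^2) * T) / (sigma * sqrt(T)) = 0.18118840
d2 = d1 - sigma * sqrt(T) = -0.01680150
exp(-rT) = 0.95122942; exp(-qT) = 1.00000000
P = K * exp(-rT) * N(-d2) - S_0 * exp(-qT) * N(-d1)
N(-d1) = 0.42810985; N(-d2) = 0.50670251
P = 29.5500 * 0.95122942 * 0.50670251 - 28.5700 * 1.00000000 * 0.42810985 = 2.0117

Answer: Price = 2.0117


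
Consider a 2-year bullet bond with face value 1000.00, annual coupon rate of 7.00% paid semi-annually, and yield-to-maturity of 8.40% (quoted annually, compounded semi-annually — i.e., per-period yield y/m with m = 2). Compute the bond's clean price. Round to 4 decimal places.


Coupon per period c = face * coupon_rate / m = 35.000000
Periods per year m = 2; per-period yield y/m = 0.042000
Number of cashflows N = 4
Cashflows (t years, CF_t, discount factor 1/(1+y/m)^(m*t), PV):
  t = 0.5000: CF_t = 35.000000, DF = 0.959693, PV = 33.589251
  t = 1.0000: CF_t = 35.000000, DF = 0.921010, PV = 32.235366
  t = 1.5000: CF_t = 35.000000, DF = 0.883887, PV = 30.936052
  t = 2.0000: CF_t = 1035.000000, DF = 0.848260, PV = 877.949375
Price P = sum_t PV_t = 974.710044

Answer: Price = 974.7100
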